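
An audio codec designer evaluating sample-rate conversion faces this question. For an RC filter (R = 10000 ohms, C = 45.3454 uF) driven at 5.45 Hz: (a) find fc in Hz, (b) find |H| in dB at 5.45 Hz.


Step 1 — cutoff frequency:
fc = 1 / (2*pi*R*C)
C = 45.3454 uF = 4.53454e-05 F
fc = 1 / (2*pi*10000*4.53454e-05)
   = 0.350984 Hz

Step 2 — magnitude at f = 5.45 Hz:
|H(f)| = 1 / sqrt(1 + (f/fc)^2)
f/fc = 5.45 / 0.350984 = 15.527773
|H| = 1 / sqrt(1 + 241.111734) = 0.0642676
|H|_dB = 20*log10(0.0642676) = -23.84 dB

fc = 0.350984 Hz; |H(5.45 Hz)| = -23.84 dB


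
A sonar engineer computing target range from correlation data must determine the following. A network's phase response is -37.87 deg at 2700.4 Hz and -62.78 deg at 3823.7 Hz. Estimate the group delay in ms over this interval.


Group delay from phase difference:
tau = -d(phi)/d(omega)
d(phi) = -24.91 deg = -0.434762 rad
d(omega) = 2*pi*(3823.7 - 2700.4) = 7057.9021 rad/s
tau = -(-0.434762) / 7057.9021
    = 0.0616 ms

0.0616 ms


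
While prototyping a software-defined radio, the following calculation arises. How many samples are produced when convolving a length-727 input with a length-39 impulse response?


Linear convolution output length:
L = N + M - 1
  = 727 + 39 - 1
  = 765 samples

765


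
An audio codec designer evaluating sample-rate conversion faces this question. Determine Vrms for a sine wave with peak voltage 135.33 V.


RMS voltage for a sinusoidal waveform:
V_rms = V_peak / sqrt(2)
      = 135.33 / 1.414214
      = 95.693 V

95.693 V


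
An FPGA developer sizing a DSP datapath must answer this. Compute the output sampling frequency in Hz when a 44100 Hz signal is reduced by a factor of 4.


Decimation reduces the sample rate:
fs_out = fs_in / M
       = 44100 / 4
       = 11025.0 Hz

11025.0 Hz


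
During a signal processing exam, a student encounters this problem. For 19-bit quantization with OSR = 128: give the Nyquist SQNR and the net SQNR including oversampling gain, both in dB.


Step 1 — baseline SQNR at Nyquist:
SQNR_base = 6.02*N + 1.76
          = 6.02*19 + 1.76
          = 116.14 dB

Step 2 — oversampling processing gain:
G = 10*log10(OSR) = 10*log10(128) = 21.07 dB

Step 3 — total:
SQNR_total = 116.14 + 21.07 = 137.21 dB

Base SQNR = 116.14 dB; oversampled SQNR = 137.21 dB


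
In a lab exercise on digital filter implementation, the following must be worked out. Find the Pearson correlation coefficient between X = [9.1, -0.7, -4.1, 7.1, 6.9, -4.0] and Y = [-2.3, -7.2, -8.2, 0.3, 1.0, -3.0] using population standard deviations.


Pearson correlation coefficient (population):
r = cov(X,Y) / (std(X) * std(Y))
Mean X = 2.3833, Mean Y = -3.2333
Cov(X,Y) = 14.166111
Std(X) = 5.477961, Std(Y) = 3.457681
r = 0.7479

0.7479


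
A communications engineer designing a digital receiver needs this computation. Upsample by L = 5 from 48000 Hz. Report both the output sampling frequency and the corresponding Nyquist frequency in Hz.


Step 1 — output sample rate after interpolation by L:
fs_out = L * fs_in = 5 * 48000 = 240000 Hz

Step 2 — Nyquist frequency of the output stream:
f_Nyq = fs_out / 2 = 240000 / 2 = 120000.0 Hz

fs_out = 240000 Hz; f_Nyquist = 120000.0 Hz


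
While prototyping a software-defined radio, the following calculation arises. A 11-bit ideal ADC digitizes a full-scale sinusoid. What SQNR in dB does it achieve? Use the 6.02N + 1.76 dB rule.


Theoretical SNR for a full-scale sinusoid:
SNR = 6.02 * N + 1.76
    = 6.02 * 11 + 1.76
    = 66.22 + 1.76
    = 67.98 dB

67.98 dB


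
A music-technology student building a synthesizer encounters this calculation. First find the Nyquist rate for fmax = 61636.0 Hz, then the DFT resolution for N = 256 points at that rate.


Step 1 — Nyquist sampling rate:
fs = 2 * fmax = 2 * 61636.0 = 123272.0 Hz

Step 2 — DFT bin spacing:
df = fs / N = 123272.0 / 256 = 481.5312 Hz

481.5312 Hz


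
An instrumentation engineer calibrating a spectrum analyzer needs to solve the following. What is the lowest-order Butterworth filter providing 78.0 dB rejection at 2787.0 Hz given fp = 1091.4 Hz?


Butterworth filter order formula:
n = log10(10^(A/10) - 1) / (2 * log10(f_stop/f_pass))
10^(78.0/10) - 1 = 63095733.448
f_stop/f_pass = 2787.0 / 1091.4 = 2.5536
n = 9.5787 -> ceil = 10

10


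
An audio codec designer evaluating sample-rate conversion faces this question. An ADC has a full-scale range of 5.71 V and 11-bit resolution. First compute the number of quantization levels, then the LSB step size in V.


Step 1 — number of quantization levels:
L = 2^N = 2^11 = 2048

Step 2 — LSB step size:
delta = Vfs / L
      = 5.71 / 2048
      = 0.00278809 V

Levels = 2048; step size = 0.00278809 V


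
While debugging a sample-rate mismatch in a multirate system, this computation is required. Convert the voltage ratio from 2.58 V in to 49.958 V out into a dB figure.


Voltage gain in dB:
G = 20 * log10(Vout / Vin)
  = 20 * log10(49.958 / 2.58)
  = 20 * log10(19.363566)
  = 20 * 1.286985
  = 25.74 dB

25.74 dB


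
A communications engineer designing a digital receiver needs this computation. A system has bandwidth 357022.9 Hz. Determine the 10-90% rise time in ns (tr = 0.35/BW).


Rise time from bandwidth relationship:
tr = 0.35 / BW
   = 0.35 / 357022.9
   = 9.80329273e-07 s
   = 980.3293 ns

980.3293 ns


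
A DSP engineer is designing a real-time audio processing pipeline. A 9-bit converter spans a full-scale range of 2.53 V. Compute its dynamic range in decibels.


Dynamic range from full-scale to LSB:
V_min = V_max / 2^bits = 2.53 / 2^9
DR = 20 * log10(V_max / V_min)
   = 20 * log10(2^9)
   = 20 * 9 * log10(2)
   = 54.19 dB

54.19 dB


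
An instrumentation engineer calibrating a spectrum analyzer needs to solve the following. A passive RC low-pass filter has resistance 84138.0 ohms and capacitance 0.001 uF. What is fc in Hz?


Cutoff frequency of a first-order RC filter:
fc = 1 / (2 * pi * R * C)
C = 0.001 uF = 1e-09 F
fc = 1 / (2 * pi * 84138.0 * 1e-09)
   = 1 / 0.00052865464537548
   = 1891.594085 Hz

1891.594085 Hz


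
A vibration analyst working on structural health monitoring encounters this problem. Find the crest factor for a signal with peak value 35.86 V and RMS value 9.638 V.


Crest factor is the ratio of peak to RMS:
CF = V_peak / V_rms
   = 35.86 / 9.638
   = 3.7207

3.7207


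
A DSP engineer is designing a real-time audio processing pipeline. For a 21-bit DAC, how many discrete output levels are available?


Number of quantization levels = 2^N
= 2^21
= 2097152

2097152


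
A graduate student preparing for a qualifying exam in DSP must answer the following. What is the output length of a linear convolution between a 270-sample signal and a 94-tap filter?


Linear convolution output length:
L = N + M - 1
  = 270 + 94 - 1
  = 363 samples

363


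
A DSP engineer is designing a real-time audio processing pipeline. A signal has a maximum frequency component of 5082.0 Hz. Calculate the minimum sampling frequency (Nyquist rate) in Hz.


The Nyquist rate is twice the maximum frequency component.
fs_min = 2 * fmax
      = 2 * 5082.0
      = 10164.0 Hz

10164.0


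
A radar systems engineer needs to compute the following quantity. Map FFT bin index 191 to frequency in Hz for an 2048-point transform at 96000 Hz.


Frequency of DFT bin k:
f_k = k * fs / N
    = 191 * 96000 / 2048
    = 18336000 / 2048
    = 8953.125 Hz

8953.125 Hz


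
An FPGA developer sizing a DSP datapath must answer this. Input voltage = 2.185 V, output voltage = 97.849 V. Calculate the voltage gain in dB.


Voltage gain in dB:
G = 20 * log10(Vout / Vin)
  = 20 * log10(97.849 / 2.185)
  = 20 * log10(44.782151)
  = 20 * 1.651105
  = 33.02 dB

33.02 dB


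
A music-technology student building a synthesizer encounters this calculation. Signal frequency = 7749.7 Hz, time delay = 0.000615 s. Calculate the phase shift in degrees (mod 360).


Phase shift from frequency and time delay:
phi = 360 * f * t_delay
    = 360 * 7749.7 * 0.000615
    = 1715.78 degrees
    mod 360 = 275.78 degrees

275.78 degrees


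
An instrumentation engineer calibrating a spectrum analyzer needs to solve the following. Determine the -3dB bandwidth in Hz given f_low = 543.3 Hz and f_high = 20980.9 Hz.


Bandwidth is the difference of -3dB frequencies:
BW = f_high - f_low
   = 20980.9 - 543.3
   = 20437.6 Hz

20437.6 Hz


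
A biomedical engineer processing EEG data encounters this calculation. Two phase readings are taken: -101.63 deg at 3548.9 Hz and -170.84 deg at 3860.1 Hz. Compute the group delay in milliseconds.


Group delay from phase difference:
tau = -d(phi)/d(omega)
d(phi) = -69.21 deg = -1.207942 rad
d(omega) = 2*pi*(3860.1 - 3548.9) = 1955.3273 rad/s
tau = -(-1.207942) / 1955.3273
    = 0.6178 ms

0.6178 ms


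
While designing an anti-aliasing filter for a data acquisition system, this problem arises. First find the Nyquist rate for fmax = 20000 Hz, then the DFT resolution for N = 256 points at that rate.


Step 1 — Nyquist sampling rate:
fs = 2 * fmax = 2 * 20000 = 40000 Hz

Step 2 — DFT bin spacing:
df = fs / N = 40000 / 256 = 156.25 Hz

156.25 Hz


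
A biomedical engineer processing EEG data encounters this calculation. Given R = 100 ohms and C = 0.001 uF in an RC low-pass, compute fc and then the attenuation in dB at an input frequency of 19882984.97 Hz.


Step 1 — cutoff frequency:
fc = 1 / (2*pi*R*C)
C = 0.001 uF = 1e-09 F
fc = 1 / (2*pi*100*1e-09)
   = 1591549.431 Hz

Step 2 — magnitude at f = 19882984.97 Hz:
|H(f)| = 1 / sqrt(1 + (f/fc)^2)
f/fc = 19882984.97 / 1591549.431 = 12.492848
|H| = 1 / sqrt(1 + 156.071251) = 0.0797906
|H|_dB = 20*log10(0.0797906) = -21.96 dB

fc = 1591549.431 Hz; |H(19882984.97 Hz)| = -21.96 dB


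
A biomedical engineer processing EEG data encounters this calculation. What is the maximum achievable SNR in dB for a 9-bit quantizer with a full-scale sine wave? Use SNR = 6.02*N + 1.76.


Theoretical SNR for a full-scale sinusoid:
SNR = 6.02 * N + 1.76
    = 6.02 * 9 + 1.76
    = 54.18 + 1.76
    = 55.94 dB

55.94 dB


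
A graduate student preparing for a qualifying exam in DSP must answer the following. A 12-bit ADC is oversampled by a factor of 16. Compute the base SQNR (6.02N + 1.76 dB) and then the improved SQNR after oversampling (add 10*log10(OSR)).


Step 1 — baseline SQNR at Nyquist:
SQNR_base = 6.02*N + 1.76
          = 6.02*12 + 1.76
          = 74.0 dB

Step 2 — oversampling processing gain:
G = 10*log10(OSR) = 10*log10(16) = 12.04 dB

Step 3 — total:
SQNR_total = 74.0 + 12.04 = 86.04 dB

Base SQNR = 74.0 dB; oversampled SQNR = 86.04 dB


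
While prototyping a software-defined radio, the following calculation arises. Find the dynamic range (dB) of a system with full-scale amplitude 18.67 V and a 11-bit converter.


Dynamic range from full-scale to LSB:
V_min = V_max / 2^bits = 18.67 / 2^11
DR = 20 * log10(V_max / V_min)
   = 20 * log10(2^11)
   = 20 * 11 * log10(2)
   = 66.23 dB

66.23 dB


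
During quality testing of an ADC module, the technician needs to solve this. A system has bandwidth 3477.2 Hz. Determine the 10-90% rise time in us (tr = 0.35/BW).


Rise time from bandwidth relationship:
tr = 0.35 / BW
   = 0.35 / 3477.2
   = 0.0001006557 s
   = 100.6557 us

100.6557 us


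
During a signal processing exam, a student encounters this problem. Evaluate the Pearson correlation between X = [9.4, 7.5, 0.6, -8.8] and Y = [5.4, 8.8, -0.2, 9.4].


Pearson correlation coefficient (population):
r = cov(X,Y) / (std(X) * std(Y))
Mean X = 2.175, Mean Y = 5.85
Cov(X,Y) = -4.24375
Std(X) = 7.132452, Std(Y) = 3.811496
r = -0.1561

-0.1561


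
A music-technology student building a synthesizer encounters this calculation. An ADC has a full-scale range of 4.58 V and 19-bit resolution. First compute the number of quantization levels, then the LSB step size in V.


Step 1 — number of quantization levels:
L = 2^N = 2^19 = 524288

Step 2 — LSB step size:
delta = Vfs / L
      = 4.58 / 524288
      = 8.74e-06 V

Levels = 524288; step size = 8.74e-06 V


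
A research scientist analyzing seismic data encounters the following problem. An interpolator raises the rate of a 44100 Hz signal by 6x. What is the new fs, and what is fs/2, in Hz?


Step 1 — output sample rate after interpolation by L:
fs_out = L * fs_in = 6 * 44100 = 264600 Hz

Step 2 — Nyquist frequency of the output stream:
f_Nyq = fs_out / 2 = 264600 / 2 = 132300.0 Hz

fs_out = 264600 Hz; f_Nyquist = 132300.0 Hz


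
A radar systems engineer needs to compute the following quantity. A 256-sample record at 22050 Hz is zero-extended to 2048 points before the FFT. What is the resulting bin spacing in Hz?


Frequency resolution after zero-padding:
N_padded = 256 * 8 = 2048
df = fs / N_padded
   = 22050 / 2048
   = 10.7666 Hz

10.7666 Hz


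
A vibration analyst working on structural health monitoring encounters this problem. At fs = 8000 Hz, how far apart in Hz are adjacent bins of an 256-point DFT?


DFT frequency resolution:
df = fs / N
   = 8000 / 256
   = 31.25 Hz

31.25 Hz


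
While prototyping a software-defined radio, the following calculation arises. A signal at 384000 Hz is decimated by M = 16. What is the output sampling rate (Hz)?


Decimation reduces the sample rate:
fs_out = fs_in / M
       = 384000 / 16
       = 24000.0 Hz

24000.0 Hz


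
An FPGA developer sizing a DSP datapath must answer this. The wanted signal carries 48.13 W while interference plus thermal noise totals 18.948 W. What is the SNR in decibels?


SNR in decibels:
SNR = 10 * log10(Ps / Pn)
    = 10 * log10(48.13 / 18.948)
    = 10 * log10(2.5401)
    = 10 * 0.4049
    = 4.05 dB

4.05 dB


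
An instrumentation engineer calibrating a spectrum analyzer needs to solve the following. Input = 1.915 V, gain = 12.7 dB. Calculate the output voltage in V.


Output voltage from dB gain:
V_out = V_in * 10^(gain_dB / 20)
      = 1.915 * 10^(12.7 / 20)
      = 1.915 * 4.315191
      = 8.2636 V

8.2636 V


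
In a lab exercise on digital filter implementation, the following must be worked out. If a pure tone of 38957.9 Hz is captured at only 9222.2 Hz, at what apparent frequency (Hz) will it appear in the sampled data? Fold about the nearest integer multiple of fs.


Compute the nearest integer multiple of fs to the signal:
n = round(38957.9 / 9222.2) = 4
f_alias = |38957.9 - 4 * 9222.2|
        = |38957.9 - 36888.8|
        = 2069.1 Hz

2069.1


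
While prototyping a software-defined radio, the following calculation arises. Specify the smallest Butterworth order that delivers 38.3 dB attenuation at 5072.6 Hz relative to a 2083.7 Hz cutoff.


Butterworth filter order formula:
n = log10(10^(A/10) - 1) / (2 * log10(f_stop/f_pass))
10^(38.3/10) - 1 = 6759.8298
f_stop/f_pass = 5072.6 / 2083.7 = 2.4344
n = 4.956 -> ceil = 5

5


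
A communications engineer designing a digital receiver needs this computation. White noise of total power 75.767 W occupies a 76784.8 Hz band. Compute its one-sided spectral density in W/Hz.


Power spectral density:
PSD = P / BW
    = 75.767 / 76784.8
    = 0.00098674 W/Hz

0.00098674 W/Hz


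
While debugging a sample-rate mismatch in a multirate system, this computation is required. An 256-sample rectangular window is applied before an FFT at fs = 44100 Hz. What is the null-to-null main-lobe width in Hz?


Main lobe width for a rectangular window:
Width = 2 * fs / N
      = 2 * 44100 / 256
      = 88200 / 256
      = 344.531 Hz

344.531 Hz


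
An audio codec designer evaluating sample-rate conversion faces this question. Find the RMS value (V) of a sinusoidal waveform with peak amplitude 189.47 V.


RMS voltage for a sinusoidal waveform:
V_rms = V_peak / sqrt(2)
      = 189.47 / 1.414214
      = 133.976 V

133.976 V


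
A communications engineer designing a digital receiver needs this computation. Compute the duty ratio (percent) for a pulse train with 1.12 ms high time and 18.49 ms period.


Duty cycle as a percentage:
DC = (t_on / T) * 100
   = (1.12 / 18.49) * 100
   = 0.060573 * 100
   = 6.06 %

6.06 %


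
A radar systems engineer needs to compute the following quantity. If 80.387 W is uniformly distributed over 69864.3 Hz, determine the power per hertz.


Power spectral density:
PSD = P / BW
    = 80.387 / 69864.3
    = 0.00115062 W/Hz

0.00115062 W/Hz


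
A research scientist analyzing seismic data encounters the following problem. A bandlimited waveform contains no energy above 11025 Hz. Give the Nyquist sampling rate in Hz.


The Nyquist rate is twice the maximum frequency component.
fs_min = 2 * fmax
      = 2 * 11025
      = 22050 Hz

22050


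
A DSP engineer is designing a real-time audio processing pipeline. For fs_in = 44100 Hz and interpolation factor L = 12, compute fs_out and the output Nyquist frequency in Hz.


Step 1 — output sample rate after interpolation by L:
fs_out = L * fs_in = 12 * 44100 = 529200 Hz

Step 2 — Nyquist frequency of the output stream:
f_Nyq = fs_out / 2 = 529200 / 2 = 264600.0 Hz

fs_out = 529200 Hz; f_Nyquist = 264600.0 Hz


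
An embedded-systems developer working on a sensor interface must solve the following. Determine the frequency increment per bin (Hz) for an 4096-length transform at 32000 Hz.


DFT frequency resolution:
df = fs / N
   = 32000 / 4096
   = 7.8125 Hz

7.8125 Hz


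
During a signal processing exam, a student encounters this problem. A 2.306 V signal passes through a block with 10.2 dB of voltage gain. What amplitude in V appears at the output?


Output voltage from dB gain:
V_out = V_in * 10^(gain_dB / 20)
      = 2.306 * 10^(10.2 / 20)
      = 2.306 * 3.235937
      = 7.4621 V

7.4621 V


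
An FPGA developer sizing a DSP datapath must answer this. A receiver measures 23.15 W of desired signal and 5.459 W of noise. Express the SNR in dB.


SNR in decibels:
SNR = 10 * log10(Ps / Pn)
    = 10 * log10(23.15 / 5.459)
    = 10 * log10(4.2407)
    = 10 * 0.6274
    = 6.27 dB

6.27 dB


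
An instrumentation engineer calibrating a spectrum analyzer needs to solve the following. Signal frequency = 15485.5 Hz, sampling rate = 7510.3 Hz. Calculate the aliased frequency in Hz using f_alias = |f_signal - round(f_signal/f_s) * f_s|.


Compute the nearest integer multiple of fs to the signal:
n = round(15485.5 / 7510.3) = 2
f_alias = |15485.5 - 2 * 7510.3|
        = |15485.5 - 15020.6|
        = 464.9 Hz

464.9


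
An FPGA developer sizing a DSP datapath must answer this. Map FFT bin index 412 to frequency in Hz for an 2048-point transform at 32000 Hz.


Frequency of DFT bin k:
f_k = k * fs / N
    = 412 * 32000 / 2048
    = 13184000 / 2048
    = 6437.5 Hz

6437.5 Hz


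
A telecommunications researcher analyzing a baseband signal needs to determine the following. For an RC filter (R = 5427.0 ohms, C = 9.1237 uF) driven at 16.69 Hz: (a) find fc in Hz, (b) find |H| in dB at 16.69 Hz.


Step 1 — cutoff frequency:
fc = 1 / (2*pi*R*C)
C = 9.1237 uF = 9.1237e-06 F
fc = 1 / (2*pi*5427.0*9.1237e-06)
   = 3.21432 Hz

Step 2 — magnitude at f = 16.69 Hz:
|H(f)| = 1 / sqrt(1 + (f/fc)^2)
f/fc = 16.69 / 3.21432 = 5.192389
|H| = 1 / sqrt(1 + 26.960904) = 0.1891143
|H|_dB = 20*log10(0.1891143) = -14.47 dB

fc = 3.21432 Hz; |H(16.69 Hz)| = -14.47 dB


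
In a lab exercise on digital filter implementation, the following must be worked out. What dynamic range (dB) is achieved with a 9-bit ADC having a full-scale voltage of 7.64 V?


Dynamic range from full-scale to LSB:
V_min = V_max / 2^bits = 7.64 / 2^9
DR = 20 * log10(V_max / V_min)
   = 20 * log10(2^9)
   = 20 * 9 * log10(2)
   = 54.19 dB

54.19 dB


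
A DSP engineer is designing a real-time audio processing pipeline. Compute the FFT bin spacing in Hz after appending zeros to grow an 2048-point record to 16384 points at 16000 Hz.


Frequency resolution after zero-padding:
N_padded = 2048 * 8 = 16384
df = fs / N_padded
   = 16000 / 16384
   = 0.9766 Hz

0.9766 Hz


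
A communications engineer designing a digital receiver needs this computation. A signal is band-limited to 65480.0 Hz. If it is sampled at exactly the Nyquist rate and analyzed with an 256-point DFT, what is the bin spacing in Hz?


Step 1 — Nyquist sampling rate:
fs = 2 * fmax = 2 * 65480.0 = 130960.0 Hz

Step 2 — DFT bin spacing:
df = fs / N = 130960.0 / 256 = 511.5625 Hz

511.5625 Hz


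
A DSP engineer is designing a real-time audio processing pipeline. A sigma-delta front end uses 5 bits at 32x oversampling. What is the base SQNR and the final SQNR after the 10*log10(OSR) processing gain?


Step 1 — baseline SQNR at Nyquist:
SQNR_base = 6.02*N + 1.76
          = 6.02*5 + 1.76
          = 31.86 dB

Step 2 — oversampling processing gain:
G = 10*log10(OSR) = 10*log10(32) = 15.05 dB

Step 3 — total:
SQNR_total = 31.86 + 15.05 = 46.91 dB

Base SQNR = 31.86 dB; oversampled SQNR = 46.91 dB


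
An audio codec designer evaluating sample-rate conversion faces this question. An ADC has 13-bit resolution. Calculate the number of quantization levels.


Number of quantization levels = 2^N
= 2^13
= 8192

8192


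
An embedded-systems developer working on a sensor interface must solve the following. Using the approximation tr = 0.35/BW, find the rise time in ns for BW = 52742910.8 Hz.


Rise time from bandwidth relationship:
tr = 0.35 / BW
   = 0.35 / 52742910.8
   = 6.635962913e-09 s
   = 6.636 ns

6.636 ns


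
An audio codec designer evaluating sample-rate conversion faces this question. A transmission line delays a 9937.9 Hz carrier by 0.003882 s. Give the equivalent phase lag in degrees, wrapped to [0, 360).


Phase shift from frequency and time delay:
phi = 360 * f * t_delay
    = 360 * 9937.9 * 0.003882
    = 13888.41 degrees
    mod 360 = 208.41 degrees

208.41 degrees


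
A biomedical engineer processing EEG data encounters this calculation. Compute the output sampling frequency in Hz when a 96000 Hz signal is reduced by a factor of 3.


Decimation reduces the sample rate:
fs_out = fs_in / M
       = 96000 / 3
       = 32000.0 Hz

32000.0 Hz


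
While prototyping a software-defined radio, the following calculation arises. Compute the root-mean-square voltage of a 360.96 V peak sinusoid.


RMS voltage for a sinusoidal waveform:
V_rms = V_peak / sqrt(2)
      = 360.96 / 1.414214
      = 255.237 V

255.237 V


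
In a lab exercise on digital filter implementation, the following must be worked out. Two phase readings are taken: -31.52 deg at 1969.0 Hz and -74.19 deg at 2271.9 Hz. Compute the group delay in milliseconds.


Group delay from phase difference:
tau = -d(phi)/d(omega)
d(phi) = -42.67 deg = -0.744732 rad
d(omega) = 2*pi*(2271.9 - 1969.0) = 1903.1768 rad/s
tau = -(-0.744732) / 1903.1768
    = 0.3913 ms

0.3913 ms


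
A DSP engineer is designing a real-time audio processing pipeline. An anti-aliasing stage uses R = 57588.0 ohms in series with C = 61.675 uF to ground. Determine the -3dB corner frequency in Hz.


Cutoff frequency of a first-order RC filter:
fc = 1 / (2 * pi * R * C)
C = 61.675 uF = 6.1675e-05 F
fc = 1 / (2 * pi * 57588.0 * 6.1675e-05)
   = 1 / 22.316239954603
   = 0.04481 Hz

0.04481 Hz


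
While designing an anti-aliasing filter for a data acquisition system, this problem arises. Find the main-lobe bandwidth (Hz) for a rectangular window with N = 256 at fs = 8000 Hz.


Main lobe width for a rectangular window:
Width = 2 * fs / N
      = 2 * 8000 / 256
      = 16000 / 256
      = 62.5 Hz

62.5 Hz


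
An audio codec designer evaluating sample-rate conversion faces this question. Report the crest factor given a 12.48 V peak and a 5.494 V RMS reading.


Crest factor is the ratio of peak to RMS:
CF = V_peak / V_rms
   = 12.48 / 5.494
   = 2.2716

2.2716


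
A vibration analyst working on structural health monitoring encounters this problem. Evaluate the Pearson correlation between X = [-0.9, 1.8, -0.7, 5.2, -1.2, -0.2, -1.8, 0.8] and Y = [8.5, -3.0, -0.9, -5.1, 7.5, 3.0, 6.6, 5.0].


Pearson correlation coefficient (population):
r = cov(X,Y) / (std(X) * std(Y))
Mean X = 0.375, Mean Y = 2.7
Cov(X,Y) = -8.065
Std(X) = 2.115863, Std(Y) = 4.790094
r = -0.7957

-0.7957


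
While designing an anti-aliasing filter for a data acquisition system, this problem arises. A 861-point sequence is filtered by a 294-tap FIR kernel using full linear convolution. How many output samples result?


Linear convolution output length:
L = N + M - 1
  = 861 + 294 - 1
  = 1154 samples

1154


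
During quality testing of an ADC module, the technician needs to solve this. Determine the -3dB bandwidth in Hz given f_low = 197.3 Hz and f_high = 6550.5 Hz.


Bandwidth is the difference of -3dB frequencies:
BW = f_high - f_low
   = 6550.5 - 197.3
   = 6353.2 Hz

6353.2 Hz


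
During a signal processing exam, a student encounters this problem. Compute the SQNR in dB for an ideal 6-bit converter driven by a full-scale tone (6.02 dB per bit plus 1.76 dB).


Theoretical SNR for a full-scale sinusoid:
SNR = 6.02 * N + 1.76
    = 6.02 * 6 + 1.76
    = 36.12 + 1.76
    = 37.88 dB

37.88 dB


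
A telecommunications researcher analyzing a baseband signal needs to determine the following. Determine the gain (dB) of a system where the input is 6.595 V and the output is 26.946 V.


Voltage gain in dB:
G = 20 * log10(Vout / Vin)
  = 20 * log10(26.946 / 6.595)
  = 20 * log10(4.085823)
  = 20 * 0.61128
  = 12.23 dB

12.23 dB


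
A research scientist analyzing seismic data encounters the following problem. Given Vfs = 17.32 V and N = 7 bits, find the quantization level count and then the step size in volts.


Step 1 — number of quantization levels:
L = 2^N = 2^7 = 128

Step 2 — LSB step size:
delta = Vfs / L
      = 17.32 / 128
      = 0.1353125 V

Levels = 128; step size = 0.1353125 V


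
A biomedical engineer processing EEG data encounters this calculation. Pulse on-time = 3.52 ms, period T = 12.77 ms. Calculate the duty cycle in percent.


Duty cycle as a percentage:
DC = (t_on / T) * 100
   = (3.52 / 12.77) * 100
   = 0.275646 * 100
   = 27.56 %

27.56 %


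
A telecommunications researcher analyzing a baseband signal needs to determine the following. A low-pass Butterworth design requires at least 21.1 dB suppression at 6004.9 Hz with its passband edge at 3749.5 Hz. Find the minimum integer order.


Butterworth filter order formula:
n = log10(10^(A/10) - 1) / (2 * log10(f_stop/f_pass))
10^(21.1/10) - 1 = 127.825
f_stop/f_pass = 6004.9 / 3749.5 = 1.6015
n = 5.1498 -> ceil = 6

6


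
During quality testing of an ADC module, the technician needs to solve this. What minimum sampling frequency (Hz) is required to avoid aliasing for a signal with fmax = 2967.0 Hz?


The Nyquist rate is twice the maximum frequency component.
fs_min = 2 * fmax
      = 2 * 2967.0
      = 5934.0 Hz

5934.0


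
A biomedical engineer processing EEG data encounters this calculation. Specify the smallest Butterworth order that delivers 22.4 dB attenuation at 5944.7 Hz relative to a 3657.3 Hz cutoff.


Butterworth filter order formula:
n = log10(10^(A/10) - 1) / (2 * log10(f_stop/f_pass))
10^(22.4/10) - 1 = 172.7801
f_stop/f_pass = 5944.7 / 3657.3 = 1.6254
n = 5.3029 -> ceil = 6

6


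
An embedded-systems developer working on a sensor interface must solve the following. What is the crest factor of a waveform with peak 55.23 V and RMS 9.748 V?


Crest factor is the ratio of peak to RMS:
CF = V_peak / V_rms
   = 55.23 / 9.748
   = 5.6658

5.6658


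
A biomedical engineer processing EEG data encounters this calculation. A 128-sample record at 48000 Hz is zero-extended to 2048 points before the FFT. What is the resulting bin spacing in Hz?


Frequency resolution after zero-padding:
N_padded = 128 * 16 = 2048
df = fs / N_padded
   = 48000 / 2048
   = 23.4375 Hz

23.4375 Hz


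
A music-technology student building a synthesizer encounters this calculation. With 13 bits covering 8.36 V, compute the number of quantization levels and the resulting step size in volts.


Step 1 — number of quantization levels:
L = 2^N = 2^13 = 8192

Step 2 — LSB step size:
delta = Vfs / L
      = 8.36 / 8192
      = 0.00102051 V

Levels = 8192; step size = 0.00102051 V


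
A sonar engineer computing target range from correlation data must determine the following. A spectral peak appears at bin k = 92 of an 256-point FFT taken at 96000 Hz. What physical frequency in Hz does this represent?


Frequency of DFT bin k:
f_k = k * fs / N
    = 92 * 96000 / 256
    = 8832000 / 256
    = 34500.0 Hz

34500.0 Hz


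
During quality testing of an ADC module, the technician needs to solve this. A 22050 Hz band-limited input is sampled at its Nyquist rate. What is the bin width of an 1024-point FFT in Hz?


Step 1 — Nyquist sampling rate:
fs = 2 * fmax = 2 * 22050 = 44100 Hz

Step 2 — DFT bin spacing:
df = fs / N = 44100 / 1024 = 43.0664 Hz

43.0664 Hz


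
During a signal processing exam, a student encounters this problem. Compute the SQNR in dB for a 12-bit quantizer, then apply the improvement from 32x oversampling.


Step 1 — baseline SQNR at Nyquist:
SQNR_base = 6.02*N + 1.76
          = 6.02*12 + 1.76
          = 74.0 dB

Step 2 — oversampling processing gain:
G = 10*log10(OSR) = 10*log10(32) = 15.05 dB

Step 3 — total:
SQNR_total = 74.0 + 15.05 = 89.05 dB

Base SQNR = 74.0 dB; oversampled SQNR = 89.05 dB


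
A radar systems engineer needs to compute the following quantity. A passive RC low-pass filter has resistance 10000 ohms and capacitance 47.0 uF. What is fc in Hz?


Cutoff frequency of a first-order RC filter:
fc = 1 / (2 * pi * R * C)
C = 47.0 uF = 4.7e-05 F
fc = 1 / (2 * pi * 10000 * 4.7e-05)
   = 1 / 2.9530970943744
   = 0.338628 Hz

0.338628 Hz


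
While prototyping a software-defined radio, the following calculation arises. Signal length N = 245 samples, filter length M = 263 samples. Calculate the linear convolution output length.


Linear convolution output length:
L = N + M - 1
  = 245 + 263 - 1
  = 507 samples

507


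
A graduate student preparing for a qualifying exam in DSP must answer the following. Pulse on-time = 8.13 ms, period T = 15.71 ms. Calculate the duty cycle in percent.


Duty cycle as a percentage:
DC = (t_on / T) * 100
   = (8.13 / 15.71) * 100
   = 0.517505 * 100
   = 51.75 %

51.75 %


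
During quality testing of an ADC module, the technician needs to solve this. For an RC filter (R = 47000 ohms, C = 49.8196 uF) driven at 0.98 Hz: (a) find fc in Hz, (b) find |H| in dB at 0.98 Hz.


Step 1 — cutoff frequency:
fc = 1 / (2*pi*R*C)
C = 49.8196 uF = 4.98196e-05 F
fc = 1 / (2*pi*47000*4.98196e-05)
   = 0.0679707 Hz

Step 2 — magnitude at f = 0.98 Hz:
|H(f)| = 1 / sqrt(1 + (f/fc)^2)
f/fc = 0.98 / 0.0679707 = 14.417977
|H| = 1 / sqrt(1 + 207.878061) = 0.0691916
|H|_dB = 20*log10(0.0691916) = -23.2 dB

fc = 0.0679707 Hz; |H(0.98 Hz)| = -23.2 dB


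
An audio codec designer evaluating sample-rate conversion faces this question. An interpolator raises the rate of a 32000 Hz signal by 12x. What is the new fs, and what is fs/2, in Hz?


Step 1 — output sample rate after interpolation by L:
fs_out = L * fs_in = 12 * 32000 = 384000 Hz

Step 2 — Nyquist frequency of the output stream:
f_Nyq = fs_out / 2 = 384000 / 2 = 192000.0 Hz

fs_out = 384000 Hz; f_Nyquist = 192000.0 Hz


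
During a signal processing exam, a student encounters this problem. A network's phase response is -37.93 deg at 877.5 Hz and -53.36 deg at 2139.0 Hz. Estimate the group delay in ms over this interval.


Group delay from phase difference:
tau = -d(phi)/d(omega)
d(phi) = -15.43 deg = -0.269304 rad
d(omega) = 2*pi*(2139.0 - 877.5) = 7926.2383 rad/s
tau = -(-0.269304) / 7926.2383
    = 0.034 ms

0.034 ms


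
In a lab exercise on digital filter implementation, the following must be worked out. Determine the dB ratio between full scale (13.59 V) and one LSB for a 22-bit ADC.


Dynamic range from full-scale to LSB:
V_min = V_max / 2^bits = 13.59 / 2^22
DR = 20 * log10(V_max / V_min)
   = 20 * log10(2^22)
   = 20 * 22 * log10(2)
   = 132.45 dB

132.45 dB


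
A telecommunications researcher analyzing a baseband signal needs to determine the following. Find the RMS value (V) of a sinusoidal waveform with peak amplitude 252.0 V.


RMS voltage for a sinusoidal waveform:
V_rms = V_peak / sqrt(2)
      = 252.0 / 1.414214
      = 178.191 V

178.191 V


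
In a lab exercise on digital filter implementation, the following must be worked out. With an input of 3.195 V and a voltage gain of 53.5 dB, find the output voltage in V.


Output voltage from dB gain:
V_out = V_in * 10^(gain_dB / 20)
      = 3.195 * 10^(53.5 / 20)
      = 3.195 * 473.151259
      = 1511.7183 V

1511.7183 V


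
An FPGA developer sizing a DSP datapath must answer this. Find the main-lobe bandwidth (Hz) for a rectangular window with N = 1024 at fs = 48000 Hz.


Main lobe width for a rectangular window:
Width = 2 * fs / N
      = 2 * 48000 / 1024
      = 96000 / 1024
      = 93.75 Hz

93.75 Hz


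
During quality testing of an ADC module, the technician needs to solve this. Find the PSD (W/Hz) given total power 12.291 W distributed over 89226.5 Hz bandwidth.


Power spectral density:
PSD = P / BW
    = 12.291 / 89226.5
    = 0.00013775 W/Hz

0.00013775 W/Hz


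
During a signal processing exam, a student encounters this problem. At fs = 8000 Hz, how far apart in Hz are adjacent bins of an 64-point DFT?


DFT frequency resolution:
df = fs / N
   = 8000 / 64
   = 125.0 Hz

125.0 Hz


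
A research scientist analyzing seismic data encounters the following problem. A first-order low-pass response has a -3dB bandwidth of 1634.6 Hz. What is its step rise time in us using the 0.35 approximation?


Rise time from bandwidth relationship:
tr = 0.35 / BW
   = 0.35 / 1634.6
   = 0.0002141196623 s
   = 214.1197 us

214.1197 us


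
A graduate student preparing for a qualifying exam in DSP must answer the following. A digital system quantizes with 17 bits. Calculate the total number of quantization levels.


Number of quantization levels = 2^N
= 2^17
= 131072

131072


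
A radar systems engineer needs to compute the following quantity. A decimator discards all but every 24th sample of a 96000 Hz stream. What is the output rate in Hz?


Decimation reduces the sample rate:
fs_out = fs_in / M
       = 96000 / 24
       = 4000.0 Hz

4000.0 Hz


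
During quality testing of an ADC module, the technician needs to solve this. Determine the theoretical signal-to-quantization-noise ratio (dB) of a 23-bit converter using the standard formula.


Theoretical SNR for a full-scale sinusoid:
SNR = 6.02 * N + 1.76
    = 6.02 * 23 + 1.76
    = 138.46 + 1.76
    = 140.22 dB

140.22 dB


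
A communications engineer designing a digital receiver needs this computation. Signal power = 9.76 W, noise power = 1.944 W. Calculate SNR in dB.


SNR in decibels:
SNR = 10 * log10(Ps / Pn)
    = 10 * log10(9.76 / 1.944)
    = 10 * log10(5.0206)
    = 10 * 0.7008
    = 7.01 dB

7.01 dB


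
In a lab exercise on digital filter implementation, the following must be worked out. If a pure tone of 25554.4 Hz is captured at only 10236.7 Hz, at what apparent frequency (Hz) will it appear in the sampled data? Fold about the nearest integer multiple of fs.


Compute the nearest integer multiple of fs to the signal:
n = round(25554.4 / 10236.7) = 2
f_alias = |25554.4 - 2 * 10236.7|
        = |25554.4 - 20473.4|
        = 5081.0 Hz

5081.0


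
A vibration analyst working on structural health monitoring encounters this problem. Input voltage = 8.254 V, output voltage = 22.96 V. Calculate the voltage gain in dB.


Voltage gain in dB:
G = 20 * log10(Vout / Vin)
  = 20 * log10(22.96 / 8.254)
  = 20 * log10(2.781682)
  = 20 * 0.444307
  = 8.89 dB

8.89 dB


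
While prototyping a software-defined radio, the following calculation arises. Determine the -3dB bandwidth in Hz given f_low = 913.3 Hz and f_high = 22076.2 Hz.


Bandwidth is the difference of -3dB frequencies:
BW = f_high - f_low
   = 22076.2 - 913.3
   = 21162.9 Hz

21162.9 Hz


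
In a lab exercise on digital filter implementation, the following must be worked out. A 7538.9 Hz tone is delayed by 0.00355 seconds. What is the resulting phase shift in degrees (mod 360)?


Phase shift from frequency and time delay:
phi = 360 * f * t_delay
    = 360 * 7538.9 * 0.00355
    = 9634.71 degrees
    mod 360 = 274.71 degrees

274.71 degrees


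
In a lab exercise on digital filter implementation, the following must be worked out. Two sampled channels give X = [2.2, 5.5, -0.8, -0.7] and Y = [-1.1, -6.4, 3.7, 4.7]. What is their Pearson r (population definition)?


Pearson correlation coefficient (population):
r = cov(X,Y) / (std(X) * std(Y))
Mean X = 1.55, Mean Y = 0.225
Cov(X,Y) = -11.31625
Std(X) = 2.579244, Std(Y) = 4.408727
r = -0.9952

-0.9952


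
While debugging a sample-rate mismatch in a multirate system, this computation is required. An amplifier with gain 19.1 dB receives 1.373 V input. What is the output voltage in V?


Output voltage from dB gain:
V_out = V_in * 10^(gain_dB / 20)
      = 1.373 * 10^(19.1 / 20)
      = 1.373 * 9.015711
      = 12.3786 V

12.3786 V


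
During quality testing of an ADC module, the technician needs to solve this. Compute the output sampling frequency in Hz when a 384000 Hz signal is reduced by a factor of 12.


Decimation reduces the sample rate:
fs_out = fs_in / M
       = 384000 / 12
       = 32000.0 Hz

32000.0 Hz


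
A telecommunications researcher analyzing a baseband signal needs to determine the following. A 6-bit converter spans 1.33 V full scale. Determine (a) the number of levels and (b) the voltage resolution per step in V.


Step 1 — number of quantization levels:
L = 2^N = 2^6 = 64

Step 2 — LSB step size:
delta = Vfs / L
      = 1.33 / 64
      = 0.02078125 V

Levels = 64; step size = 0.02078125 V


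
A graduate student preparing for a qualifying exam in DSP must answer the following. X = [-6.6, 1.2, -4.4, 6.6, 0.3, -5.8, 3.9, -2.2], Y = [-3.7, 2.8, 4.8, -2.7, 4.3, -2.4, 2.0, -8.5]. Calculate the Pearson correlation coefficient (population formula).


Pearson correlation coefficient (population):
r = cov(X,Y) / (std(X) * std(Y))
Mean X = -0.875, Mean Y = -0.425
Cov(X,Y) = 3.446875
Std(X) = 4.409861, Std(Y) = 4.343314
r = 0.18

0.18


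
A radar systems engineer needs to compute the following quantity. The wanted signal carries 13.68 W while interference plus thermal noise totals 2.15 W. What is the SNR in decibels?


SNR in decibels:
SNR = 10 * log10(Ps / Pn)
    = 10 * log10(13.68 / 2.15)
    = 10 * log10(6.3628)
    = 10 * 0.8036
    = 8.04 dB

8.04 dB


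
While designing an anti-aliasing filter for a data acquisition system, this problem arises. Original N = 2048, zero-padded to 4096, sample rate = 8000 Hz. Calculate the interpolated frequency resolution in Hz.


Frequency resolution after zero-padding:
N_padded = 2048 * 2 = 4096
df = fs / N_padded
   = 8000 / 4096
   = 1.9531 Hz

1.9531 Hz


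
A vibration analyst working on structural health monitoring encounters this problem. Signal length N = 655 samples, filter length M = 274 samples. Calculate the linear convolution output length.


Linear convolution output length:
L = N + M - 1
  = 655 + 274 - 1
  = 928 samples

928


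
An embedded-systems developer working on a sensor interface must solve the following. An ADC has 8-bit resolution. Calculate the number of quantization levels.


Number of quantization levels = 2^N
= 2^8
= 256

256


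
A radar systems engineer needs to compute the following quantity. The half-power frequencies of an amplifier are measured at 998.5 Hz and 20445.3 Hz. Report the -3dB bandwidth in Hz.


Bandwidth is the difference of -3dB frequencies:
BW = f_high - f_low
   = 20445.3 - 998.5
   = 19446.8 Hz

19446.8 Hz
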